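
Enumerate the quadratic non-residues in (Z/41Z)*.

3, 6, 7, 11, 12, 13, 14, 15, 17, 19, 22, 24, 26, 27, 28, 29, 30, 34, 35, 38

Square k = 1,…,20 (k and 41−k give the same square):
1²=1, 2²=4, 3²=9, 4²=16, 5²=25, 6²=36, 7²≡8, 8²≡23, 9²≡40, 10²≡18, 11²≡39, 12²≡21, 13²≡5, 14²≡32, 15²≡20, 16²≡10, 17²≡2, 18²≡37, 19²≡33, 20²≡31 (mod 41).
The residues are {1, 2, 4, 5, 8, 9, 10, 16, 18, 20, 21, 23, 25, 31, 32, 33, 36, 37, 39, 40}; the non-residues are the remaining 20 nonzero classes.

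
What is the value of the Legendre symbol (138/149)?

Euler's criterion: (138/149) ≡ 138^74 (mod 149).
138^2 ≡ 121 (mod 149)
138^4 ≡ 39 (mod 149)
138^8 ≡ 31 (mod 149)
138^16 ≡ 67 (mod 149)
138^32 ≡ 19 (mod 149)
138^64 ≡ 63 (mod 149)
138^74 = 138^(64+8+2) ≡ 148 (mod 149).
Result is 148 ≡ −1, so (138/149) = −1.

-1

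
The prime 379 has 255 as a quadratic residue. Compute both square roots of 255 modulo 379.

133, 246

Since 379 ≡ 3 (mod 4), a square root of 255 is 255^((379+1)/4) = 255^95 mod 379.
Repeated squaring: 255^2≡216, 255^4≡39, 255^8≡5, 255^16≡25, 255^32≡246, 255^64≡255 (mod 379).
255^95 = 255^(64+16+8+4+2+1) ≡ 246 (mod 379).
Check: 246² = 60516 ≡ 255 (mod 379). The two roots are 133 and 246.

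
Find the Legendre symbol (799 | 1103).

Reciprocity: 799 ≡ 3 and 1103 ≡ 3 (mod 4), so (799/1103) = −(1103/799).
Reduce top mod 799: now compute (304/799).
Pull out 2^4: since 799 ≡ 7 (mod 8), (2/799) = +1, so (2/799)^4 = +1.
Reciprocity: 19 ≡ 3 and 799 ≡ 3 (mod 4), so (19/799) = −(799/19).
Reduce top mod 19: now compute (1/19).
Reached (1/19) = 1. Collecting the sign flips along the way, the symbol is +1.

1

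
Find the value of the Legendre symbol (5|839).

Reciprocity: 5 ≡ 1 and 839 ≡ 3 (mod 4), so (5/839) = +(839/5).
Reduce top mod 5: now compute (4/5).
Pull out 2^2: since 5 ≡ 5 (mod 8), (2/5) = -1, so (2/5)^2 = +1.
Reached (1/5) = 1. Collecting the sign flips along the way, the symbol is +1.

1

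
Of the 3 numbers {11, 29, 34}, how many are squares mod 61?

(11/61) = -1 → non-residue.
(29/61) = -1 → non-residue.
(34/61) = +1 → QR.
Total quadratic residues among the 3: 1.

1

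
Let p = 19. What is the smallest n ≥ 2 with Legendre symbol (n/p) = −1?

2

(2/19) = −1, so 2 is the smallest positive non-residue mod 19.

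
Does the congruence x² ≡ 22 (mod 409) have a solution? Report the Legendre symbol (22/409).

-1

Pull out 2: since 409 ≡ 1 (mod 8), (2/409) = +1.
Reciprocity: 11 ≡ 3 and 409 ≡ 1 (mod 4), so (11/409) = +(409/11).
Reduce top mod 11: now compute (2/11).
Pull out 2: since 11 ≡ 3 (mod 8), (2/11) = -1.
Reached (1/11) = 1. Collecting the sign flips along the way, the symbol is -1.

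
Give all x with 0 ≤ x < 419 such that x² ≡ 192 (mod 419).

Since 419 ≡ 3 (mod 4), a square root of 192 is 192^((419+1)/4) = 192^105 mod 419.
Repeated squaring: 192^2≡411, 192^4≡64, 192^8≡325, 192^16≡37, 192^32≡112, 192^64≡393 (mod 419).
192^105 = 192^(64+32+8+1) ≡ 187 (mod 419).
Check: 187² = 34969 ≡ 192 (mod 419). The two roots are 187 and 232.

187, 232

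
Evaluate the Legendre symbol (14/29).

-1

Pull out 2: since 29 ≡ 5 (mod 8), (2/29) = -1.
Reciprocity: 7 ≡ 3 and 29 ≡ 1 (mod 4), so (7/29) = +(29/7).
Reduce top mod 7: now compute (1/7).
Reached (1/7) = 1. Collecting the sign flips along the way, the symbol is -1.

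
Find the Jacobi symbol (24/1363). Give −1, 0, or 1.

Pull out 2^3: since 1363 ≡ 3 (mod 8), (2/1363) = -1, so (2/1363)^3 = -1.
Reciprocity: 3 ≡ 3 and 1363 ≡ 3 (mod 4), so (3/1363) = −(1363/3).
Reduce top mod 3: now compute (1/3).
Reached (1/3) = 1. Collecting the sign flips along the way, the symbol is +1.

1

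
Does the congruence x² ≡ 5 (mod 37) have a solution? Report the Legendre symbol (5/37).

-1

Euler's criterion: (5/37) ≡ 5^18 (mod 37).
5^2 ≡ 25 (mod 37)
5^4 ≡ 33 (mod 37)
5^8 ≡ 16 (mod 37)
5^16 ≡ 34 (mod 37)
5^18 = 5^(16+2) ≡ 36 (mod 37).
Result is 36 ≡ −1, so (5/37) = −1.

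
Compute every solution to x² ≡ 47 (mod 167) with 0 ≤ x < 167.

61, 106

Since 167 ≡ 3 (mod 4), a square root of 47 is 47^((167+1)/4) = 47^42 mod 167.
Repeated squaring: 47^2≡38, 47^4≡108, 47^8≡141, 47^16≡8, 47^32≡64 (mod 167).
47^42 = 47^(32+8+2) ≡ 61 (mod 167).
Check: 61² = 3721 ≡ 47 (mod 167). The two roots are 61 and 106.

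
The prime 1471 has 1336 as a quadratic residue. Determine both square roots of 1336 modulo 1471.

Since 1471 ≡ 3 (mod 4), a square root of 1336 is 1336^((1471+1)/4) = 1336^368 mod 1471.
Repeated squaring: 1336^2≡573, 1336^4≡296, 1336^8≡827, 1336^16≡1385, 1336^32≡41, 1336^64≡210, 1336^128≡1441, 1336^256≡900 (mod 1471).
1336^368 = 1336^(256+64+32+16) ≡ 485 (mod 1471).
Check: 485² = 235225 ≡ 1336 (mod 1471). The two roots are 485 and 986.

485, 986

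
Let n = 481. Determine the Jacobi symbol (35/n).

Reciprocity: 35 ≡ 3 and 481 ≡ 1 (mod 4), so (35/481) = +(481/35).
Reduce top mod 35: now compute (26/35).
Pull out 2: since 35 ≡ 3 (mod 8), (2/35) = -1.
Reciprocity: 13 ≡ 1 and 35 ≡ 3 (mod 4), so (13/35) = +(35/13).
Reduce top mod 13: now compute (9/13).
Reciprocity: 9 ≡ 1 and 13 ≡ 1 (mod 4), so (9/13) = +(13/9).
Reduce top mod 9: now compute (4/9).
Pull out 2^2: since 9 ≡ 1 (mod 8), (2/9) = +1, so (2/9)^2 = +1.
Reached (1/9) = 1. Collecting the sign flips along the way, the symbol is -1.

-1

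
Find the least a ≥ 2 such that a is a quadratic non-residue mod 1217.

3

(2/1217) = +1, so 2 is a residue.
(3/1217) = −1, so 3 is the smallest positive non-residue mod 1217.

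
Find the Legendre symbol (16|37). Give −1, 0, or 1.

1

Pull out 2^4: since 37 ≡ 5 (mod 8), (2/37) = -1, so (2/37)^4 = +1.
Reached (1/37) = 1. Collecting the sign flips along the way, the symbol is +1.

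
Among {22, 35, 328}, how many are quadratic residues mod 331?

(22/331) = +1 → QR.
(35/331) = -1 → non-residue.
(328/331) = +1 → QR.
Total quadratic residues among the 3: 2.

2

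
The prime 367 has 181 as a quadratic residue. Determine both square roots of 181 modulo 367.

Since 367 ≡ 3 (mod 4), a square root of 181 is 181^((367+1)/4) = 181^92 mod 367.
Repeated squaring: 181^2≡98, 181^4≡62, 181^8≡174, 181^16≡182, 181^32≡94, 181^64≡28 (mod 367).
181^92 = 181^(64+16+8+4) ≡ 149 (mod 367).
Check: 149² = 22201 ≡ 181 (mod 367). The two roots are 149 and 218.

149, 218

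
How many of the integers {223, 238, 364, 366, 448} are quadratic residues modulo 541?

3

(223/541) = -1 → non-residue.
(238/541) = +1 → QR.
(364/541) = -1 → non-residue.
(366/541) = +1 → QR.
(448/541) = +1 → QR.
Total quadratic residues among the 5: 3.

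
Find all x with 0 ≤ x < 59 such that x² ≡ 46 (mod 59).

20, 39

Since 59 ≡ 3 (mod 4), a square root of 46 is 46^((59+1)/4) = 46^15 mod 59.
Repeated squaring: 46^2≡51, 46^4≡5, 46^8≡25 (mod 59).
46^15 = 46^(8+4+2+1) ≡ 20 (mod 59).
Check: 20² = 400 ≡ 46 (mod 59). The two roots are 20 and 39.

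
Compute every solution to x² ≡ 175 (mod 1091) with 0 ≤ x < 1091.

371, 720

Since 1091 ≡ 3 (mod 4), a square root of 175 is 175^((1091+1)/4) = 175^273 mod 1091.
Repeated squaring: 175^2≡77, 175^4≡474, 175^8≡1021, 175^16≡536, 175^32≡363, 175^64≡849, 175^128≡741, 175^256≡308 (mod 1091).
175^273 = 175^(256+16+1) ≡ 720 (mod 1091).
Check: 720² = 518400 ≡ 175 (mod 1091). The two roots are 371 and 720.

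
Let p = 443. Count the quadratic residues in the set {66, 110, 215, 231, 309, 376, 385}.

(66/443) = +1 → QR.
(110/443) = -1 → non-residue.
(215/443) = +1 → QR.
(231/443) = +1 → QR.
(309/443) = +1 → QR.
(376/443) = -1 → non-residue.
(385/443) = -1 → non-residue.
Total quadratic residues among the 7: 4.

4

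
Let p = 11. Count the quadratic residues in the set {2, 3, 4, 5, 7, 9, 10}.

(2/11) = -1 → non-residue.
(3/11) = +1 → QR.
(4/11) = +1 → QR.
(5/11) = +1 → QR.
(7/11) = -1 → non-residue.
(9/11) = +1 → QR.
(10/11) = -1 → non-residue.
Total quadratic residues among the 7: 4.

4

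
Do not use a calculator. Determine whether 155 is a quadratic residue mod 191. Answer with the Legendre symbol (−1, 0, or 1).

-1

Euler's criterion: (155/191) ≡ 155^95 (mod 191).
155^2 ≡ 150 (mod 191)
155^4 ≡ 153 (mod 191)
155^8 ≡ 107 (mod 191)
155^16 ≡ 180 (mod 191)
155^32 ≡ 121 (mod 191)
155^64 ≡ 125 (mod 191)
155^95 = 155^(64+16+8+4+2+1) ≡ 190 (mod 191).
Result is 190 ≡ −1, so (155/191) = −1.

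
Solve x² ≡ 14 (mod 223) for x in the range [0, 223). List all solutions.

Since 223 ≡ 3 (mod 4), a square root of 14 is 14^((223+1)/4) = 14^56 mod 223.
Repeated squaring: 14^2≡196, 14^4≡60, 14^8≡32, 14^16≡132, 14^32≡30 (mod 223).
14^56 = 14^(32+16+8) ≡ 56 (mod 223).
Check: 56² = 3136 ≡ 14 (mod 223). The two roots are 56 and 167.

56, 167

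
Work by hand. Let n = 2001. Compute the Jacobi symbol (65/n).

1

Reciprocity: 65 ≡ 1 and 2001 ≡ 1 (mod 4), so (65/2001) = +(2001/65).
Reduce top mod 65: now compute (51/65).
Reciprocity: 51 ≡ 3 and 65 ≡ 1 (mod 4), so (51/65) = +(65/51).
Reduce top mod 51: now compute (14/51).
Pull out 2: since 51 ≡ 3 (mod 8), (2/51) = -1.
Reciprocity: 7 ≡ 3 and 51 ≡ 3 (mod 4), so (7/51) = −(51/7).
Reduce top mod 7: now compute (2/7).
Pull out 2: since 7 ≡ 7 (mod 8), (2/7) = +1.
Reached (1/7) = 1. Collecting the sign flips along the way, the symbol is +1.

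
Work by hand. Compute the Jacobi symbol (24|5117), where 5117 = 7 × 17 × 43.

Pull out 2^3: since 5117 ≡ 5 (mod 8), (2/5117) = -1, so (2/5117)^3 = -1.
Reciprocity: 3 ≡ 3 and 5117 ≡ 1 (mod 4), so (3/5117) = +(5117/3).
Reduce top mod 3: now compute (2/3).
Pull out 2: since 3 ≡ 3 (mod 8), (2/3) = -1.
Reached (1/3) = 1. Collecting the sign flips along the way, the symbol is +1.

1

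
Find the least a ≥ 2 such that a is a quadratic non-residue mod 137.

3

(2/137) = +1, so 2 is a residue.
(3/137) = −1, so 3 is the smallest positive non-residue mod 137.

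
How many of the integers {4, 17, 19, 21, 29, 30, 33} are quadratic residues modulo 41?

3

(4/41) = +1 → QR.
(17/41) = -1 → non-residue.
(19/41) = -1 → non-residue.
(21/41) = +1 → QR.
(29/41) = -1 → non-residue.
(30/41) = -1 → non-residue.
(33/41) = +1 → QR.
Total quadratic residues among the 7: 3.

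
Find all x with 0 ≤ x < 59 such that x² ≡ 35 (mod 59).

Since 59 ≡ 3 (mod 4), a square root of 35 is 35^((59+1)/4) = 35^15 mod 59.
Repeated squaring: 35^2≡45, 35^4≡19, 35^8≡7 (mod 59).
35^15 = 35^(8+4+2+1) ≡ 25 (mod 59).
Check: 25² = 625 ≡ 35 (mod 59). The two roots are 25 and 34.

25, 34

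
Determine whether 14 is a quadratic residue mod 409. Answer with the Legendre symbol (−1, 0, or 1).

Euler's criterion: (14/409) ≡ 14^204 (mod 409).
14^2 ≡ 196 (mod 409)
14^4 ≡ 379 (mod 409)
14^8 ≡ 82 (mod 409)
14^16 ≡ 180 (mod 409)
14^32 ≡ 89 (mod 409)
14^64 ≡ 150 (mod 409)
14^128 ≡ 5 (mod 409)
14^204 = 14^(128+64+8+4) ≡ 408 (mod 409).
Result is 408 ≡ −1, so (14/409) = −1.

-1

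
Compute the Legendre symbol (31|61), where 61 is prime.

Euler's criterion: (31/61) ≡ 31^30 (mod 61).
31^2 ≡ 46 (mod 61)
31^4 ≡ 42 (mod 61)
31^8 ≡ 56 (mod 61)
31^16 ≡ 25 (mod 61)
31^30 = 31^(16+8+4+2) ≡ 60 (mod 61).
Result is 60 ≡ −1, so (31/61) = −1.

-1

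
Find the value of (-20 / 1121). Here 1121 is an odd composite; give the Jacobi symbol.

First reduce: -20 ≡ 1101 (mod 1121).
Reciprocity: 1101 ≡ 1 and 1121 ≡ 1 (mod 4), so (1101/1121) = +(1121/1101).
Reduce top mod 1101: now compute (20/1101).
Pull out 2^2: since 1101 ≡ 5 (mod 8), (2/1101) = -1, so (2/1101)^2 = +1.
Reciprocity: 5 ≡ 1 and 1101 ≡ 1 (mod 4), so (5/1101) = +(1101/5).
Reduce top mod 5: now compute (1/5).
Reached (1/5) = 1. Collecting the sign flips along the way, the symbol is +1.

1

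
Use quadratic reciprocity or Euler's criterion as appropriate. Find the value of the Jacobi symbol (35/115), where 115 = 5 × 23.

Reciprocity: 35 ≡ 3 and 115 ≡ 3 (mod 4), so (35/115) = −(115/35).
Reduce top mod 35: now compute (10/35).
Pull out 2: since 35 ≡ 3 (mod 8), (2/35) = -1.
Reciprocity: 5 ≡ 1 and 35 ≡ 3 (mod 4), so (5/35) = +(35/5).
Reduce top mod 5: now compute (0/5).
Top reduces to 0: gcd > 1, so the symbol is 0.

0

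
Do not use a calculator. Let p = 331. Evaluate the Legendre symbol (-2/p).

Euler's criterion: (-2/331) ≡ 329^165 (mod 331).
329^2 ≡ 4 (mod 331)
329^4 ≡ 16 (mod 331)
329^8 ≡ 256 (mod 331)
329^16 ≡ 329 (mod 331)
329^32 ≡ 4 (mod 331)
329^64 ≡ 16 (mod 331)
329^128 ≡ 256 (mod 331)
329^165 = 329^(128+32+4+1) ≡ 1 (mod 331).
Result is 1, so (-2/331) = 1.

1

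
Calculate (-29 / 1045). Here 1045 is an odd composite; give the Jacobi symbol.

First reduce: -29 ≡ 1016 (mod 1045).
Pull out 2^3: since 1045 ≡ 5 (mod 8), (2/1045) = -1, so (2/1045)^3 = -1.
Reciprocity: 127 ≡ 3 and 1045 ≡ 1 (mod 4), so (127/1045) = +(1045/127).
Reduce top mod 127: now compute (29/127).
Reciprocity: 29 ≡ 1 and 127 ≡ 3 (mod 4), so (29/127) = +(127/29).
Reduce top mod 29: now compute (11/29).
Reciprocity: 11 ≡ 3 and 29 ≡ 1 (mod 4), so (11/29) = +(29/11).
Reduce top mod 11: now compute (7/11).
Reciprocity: 7 ≡ 3 and 11 ≡ 3 (mod 4), so (7/11) = −(11/7).
Reduce top mod 7: now compute (4/7).
Pull out 2^2: since 7 ≡ 7 (mod 8), (2/7) = +1, so (2/7)^2 = +1.
Reached (1/7) = 1. Collecting the sign flips along the way, the symbol is +1.

1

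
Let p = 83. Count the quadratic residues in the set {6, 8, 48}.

(6/83) = -1 → non-residue.
(8/83) = -1 → non-residue.
(48/83) = +1 → QR.
Total quadratic residues among the 3: 1.

1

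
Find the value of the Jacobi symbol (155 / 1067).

-1

Reciprocity: 155 ≡ 3 and 1067 ≡ 3 (mod 4), so (155/1067) = −(1067/155).
Reduce top mod 155: now compute (137/155).
Reciprocity: 137 ≡ 1 and 155 ≡ 3 (mod 4), so (137/155) = +(155/137).
Reduce top mod 137: now compute (18/137).
Pull out 2: since 137 ≡ 1 (mod 8), (2/137) = +1.
Reciprocity: 9 ≡ 1 and 137 ≡ 1 (mod 4), so (9/137) = +(137/9).
Reduce top mod 9: now compute (2/9).
Pull out 2: since 9 ≡ 1 (mod 8), (2/9) = +1.
Reached (1/9) = 1. Collecting the sign flips along the way, the symbol is -1.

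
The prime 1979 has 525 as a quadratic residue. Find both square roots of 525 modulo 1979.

Since 1979 ≡ 3 (mod 4), a square root of 525 is 525^((1979+1)/4) = 525^495 mod 1979.
Repeated squaring: 525^2≡544, 525^4≡1065, 525^8≡258, 525^16≡1257, 525^32≡807, 525^64≡158, 525^128≡1216, 525^256≡343 (mod 1979).
525^495 = 525^(256+128+64+32+8+4+2+1) ≡ 984 (mod 1979).
Check: 984² = 968256 ≡ 525 (mod 1979). The two roots are 984 and 995.

984, 995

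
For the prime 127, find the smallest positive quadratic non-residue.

(2/127) = +1, so 2 is a residue.
(3/127) = −1, so 3 is the smallest positive non-residue mod 127.

3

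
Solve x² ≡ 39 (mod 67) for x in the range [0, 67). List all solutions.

Since 67 ≡ 3 (mod 4), a square root of 39 is 39^((67+1)/4) = 39^17 mod 67.
Repeated squaring: 39^2≡47, 39^4≡65, 39^8≡4, 39^16≡16 (mod 67).
39^17 = 39^(16+1) ≡ 21 (mod 67).
Check: 21² = 441 ≡ 39 (mod 67). The two roots are 21 and 46.

21, 46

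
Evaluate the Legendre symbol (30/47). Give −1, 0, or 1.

Pull out 2: since 47 ≡ 7 (mod 8), (2/47) = +1.
Reciprocity: 15 ≡ 3 and 47 ≡ 3 (mod 4), so (15/47) = −(47/15).
Reduce top mod 15: now compute (2/15).
Pull out 2: since 15 ≡ 7 (mod 8), (2/15) = +1.
Reached (1/15) = 1. Collecting the sign flips along the way, the symbol is -1.

-1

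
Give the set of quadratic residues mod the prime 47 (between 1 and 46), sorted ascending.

1 2 3 4 6 7 8 9 12 14 16 17 18 21 24 25 27 28 32 34 36 37 42

Square k = 1,…,23 (k and 47−k give the same square):
1²=1, 2²=4, 3²=9, 4²=16, 5²=25, 6²=36, 7²≡2, 8²≡17, 9²≡34, 10²≡6, 11²≡27, 12²≡3, 13²≡28, 14²≡8, 15²≡37, 16²≡21, 17²≡7, 18²≡42, 19²≡32, 20²≡24, 21²≡18, 22²≡14, 23²≡12 (mod 47).
So the quadratic residues mod 47 are {1, 2, 3, 4, 6, 7, 8, 9, 12, 14, 16, 17, 18, 21, 24, 25, 27, 28, 32, 34, 36, 37, 42}.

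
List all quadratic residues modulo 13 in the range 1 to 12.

1, 3, 4, 9, 10, 12

Square k = 1,…,6 (k and 13−k give the same square):
1²=1, 2²=4, 3²=9, 4²≡3, 5²≡12, 6²≡10 (mod 13).
So the quadratic residues mod 13 are {1, 3, 4, 9, 10, 12}.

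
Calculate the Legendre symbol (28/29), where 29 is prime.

1

Euler's criterion: (28/29) ≡ 28^14 (mod 29).
28^2 ≡ 1 (mod 29)
28^4 ≡ 1 (mod 29)
28^8 ≡ 1 (mod 29)
28^14 = 28^(8+4+2) ≡ 1 (mod 29).
Result is 1, so (28/29) = 1.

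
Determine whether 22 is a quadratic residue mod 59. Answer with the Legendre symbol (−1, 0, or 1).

1

Euler's criterion: (22/59) ≡ 22^29 (mod 59).
22^2 ≡ 12 (mod 59)
22^4 ≡ 26 (mod 59)
22^8 ≡ 27 (mod 59)
22^16 ≡ 21 (mod 59)
22^29 = 22^(16+8+4+1) ≡ 1 (mod 59).
Result is 1, so (22/59) = 1.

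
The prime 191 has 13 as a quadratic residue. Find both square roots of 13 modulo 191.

83, 108

Since 191 ≡ 3 (mod 4), a square root of 13 is 13^((191+1)/4) = 13^48 mod 191.
Repeated squaring: 13^2≡169, 13^4≡102, 13^8≡90, 13^16≡78, 13^32≡163 (mod 191).
13^48 = 13^(32+16) ≡ 108 (mod 191).
Check: 108² = 11664 ≡ 13 (mod 191). The two roots are 83 and 108.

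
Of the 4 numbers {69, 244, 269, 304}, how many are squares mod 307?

(69/307) = +1 → QR.
(244/307) = -1 → non-residue.
(269/307) = +1 → QR.
(304/307) = +1 → QR.
Total quadratic residues among the 4: 3.

3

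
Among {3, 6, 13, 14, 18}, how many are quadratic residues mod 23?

(3/23) = +1 → QR.
(6/23) = +1 → QR.
(13/23) = +1 → QR.
(14/23) = -1 → non-residue.
(18/23) = +1 → QR.
Total quadratic residues among the 5: 4.

4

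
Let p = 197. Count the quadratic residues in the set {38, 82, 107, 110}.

1

(38/197) = -1 → non-residue.
(82/197) = -1 → non-residue.
(107/197) = +1 → QR.
(110/197) = -1 → non-residue.
Total quadratic residues among the 4: 1.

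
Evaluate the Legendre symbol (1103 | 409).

First reduce: 1103 ≡ 285 (mod 409).
Reciprocity: 285 ≡ 1 and 409 ≡ 1 (mod 4), so (285/409) = +(409/285).
Reduce top mod 285: now compute (124/285).
Pull out 2^2: since 285 ≡ 5 (mod 8), (2/285) = -1, so (2/285)^2 = +1.
Reciprocity: 31 ≡ 3 and 285 ≡ 1 (mod 4), so (31/285) = +(285/31).
Reduce top mod 31: now compute (6/31).
Pull out 2: since 31 ≡ 7 (mod 8), (2/31) = +1.
Reciprocity: 3 ≡ 3 and 31 ≡ 3 (mod 4), so (3/31) = −(31/3).
Reduce top mod 3: now compute (1/3).
Reached (1/3) = 1. Collecting the sign flips along the way, the symbol is -1.

-1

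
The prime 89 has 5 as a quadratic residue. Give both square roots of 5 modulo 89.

19, 70

89 ≡ 1 (mod 4), so we find a root by search.
Trying successive values, 19² = 361 ≡ 5 (mod 89). The other root is 89 − 19 = 70.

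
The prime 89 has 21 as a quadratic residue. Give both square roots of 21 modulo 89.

89 ≡ 1 (mod 4), so we find a root by search.
Trying successive values, 33² = 1089 ≡ 21 (mod 89). The other root is 89 − 33 = 56.

33, 56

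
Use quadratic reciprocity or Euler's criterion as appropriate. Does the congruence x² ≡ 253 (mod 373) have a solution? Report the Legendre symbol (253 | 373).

1

Euler's criterion: (253/373) ≡ 253^186 (mod 373).
253^2 ≡ 226 (mod 373)
253^4 ≡ 348 (mod 373)
253^8 ≡ 252 (mod 373)
253^16 ≡ 94 (mod 373)
253^32 ≡ 257 (mod 373)
253^64 ≡ 28 (mod 373)
253^128 ≡ 38 (mod 373)
253^186 = 253^(128+32+16+8+2) ≡ 1 (mod 373).
Result is 1, so (253/373) = 1.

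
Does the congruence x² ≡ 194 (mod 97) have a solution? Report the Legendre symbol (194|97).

First reduce: 194 ≡ 0 (mod 97).
Top reduces to 0: gcd > 1, so the symbol is 0.

0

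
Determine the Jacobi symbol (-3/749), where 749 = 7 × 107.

-1

First reduce: -3 ≡ 746 (mod 749).
Pull out 2: since 749 ≡ 5 (mod 8), (2/749) = -1.
Reciprocity: 373 ≡ 1 and 749 ≡ 1 (mod 4), so (373/749) = +(749/373).
Reduce top mod 373: now compute (3/373).
Reciprocity: 3 ≡ 3 and 373 ≡ 1 (mod 4), so (3/373) = +(373/3).
Reduce top mod 3: now compute (1/3).
Reached (1/3) = 1. Collecting the sign flips along the way, the symbol is -1.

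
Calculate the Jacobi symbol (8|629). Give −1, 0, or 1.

-1

Pull out 2^3: since 629 ≡ 5 (mod 8), (2/629) = -1, so (2/629)^3 = -1.
Reached (1/629) = 1. Collecting the sign flips along the way, the symbol is -1.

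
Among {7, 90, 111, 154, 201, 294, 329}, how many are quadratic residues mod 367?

2

(7/367) = +1 → QR.
(90/367) = -1 → non-residue.
(111/367) = -1 → non-residue.
(154/367) = -1 → non-residue.
(201/367) = -1 → non-residue.
(294/367) = -1 → non-residue.
(329/367) = +1 → QR.
Total quadratic residues among the 7: 2.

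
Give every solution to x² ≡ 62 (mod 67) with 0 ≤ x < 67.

14, 53

Since 67 ≡ 3 (mod 4), a square root of 62 is 62^((67+1)/4) = 62^17 mod 67.
Repeated squaring: 62^2≡25, 62^4≡22, 62^8≡15, 62^16≡24 (mod 67).
62^17 = 62^(16+1) ≡ 14 (mod 67).
Check: 14² = 196 ≡ 62 (mod 67). The two roots are 14 and 53.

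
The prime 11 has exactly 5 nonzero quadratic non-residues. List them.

Square k = 1,…,5 (k and 11−k give the same square):
1²=1, 2²=4, 3²=9, 4²≡5, 5²≡3 (mod 11).
The residues are {1, 3, 4, 5, 9}; the non-residues are the remaining 5 nonzero classes.

2 6 7 8 10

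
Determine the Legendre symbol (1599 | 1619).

Reciprocity: 1599 ≡ 3 and 1619 ≡ 3 (mod 4), so (1599/1619) = −(1619/1599).
Reduce top mod 1599: now compute (20/1599).
Pull out 2^2: since 1599 ≡ 7 (mod 8), (2/1599) = +1, so (2/1599)^2 = +1.
Reciprocity: 5 ≡ 1 and 1599 ≡ 3 (mod 4), so (5/1599) = +(1599/5).
Reduce top mod 5: now compute (4/5).
Pull out 2^2: since 5 ≡ 5 (mod 8), (2/5) = -1, so (2/5)^2 = +1.
Reached (1/5) = 1. Collecting the sign flips along the way, the symbol is -1.

-1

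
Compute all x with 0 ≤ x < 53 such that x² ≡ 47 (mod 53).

53 ≡ 1 (mod 4), so we find a root by search.
Trying successive values, 10² = 100 ≡ 47 (mod 53). The other root is 53 − 10 = 43.

10, 43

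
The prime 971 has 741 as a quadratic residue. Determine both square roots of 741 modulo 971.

Since 971 ≡ 3 (mod 4), a square root of 741 is 741^((971+1)/4) = 741^243 mod 971.
Repeated squaring: 741^2≡466, 741^4≡623, 741^8≡700, 741^16≡616, 741^32≡766, 741^64≡272, 741^128≡188 (mod 971).
741^243 = 741^(128+64+32+16+2+1) ≡ 801 (mod 971).
Check: 801² = 641601 ≡ 741 (mod 971). The two roots are 170 and 801.

170, 801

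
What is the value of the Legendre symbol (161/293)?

Reciprocity: 161 ≡ 1 and 293 ≡ 1 (mod 4), so (161/293) = +(293/161).
Reduce top mod 161: now compute (132/161).
Pull out 2^2: since 161 ≡ 1 (mod 8), (2/161) = +1, so (2/161)^2 = +1.
Reciprocity: 33 ≡ 1 and 161 ≡ 1 (mod 4), so (33/161) = +(161/33).
Reduce top mod 33: now compute (29/33).
Reciprocity: 29 ≡ 1 and 33 ≡ 1 (mod 4), so (29/33) = +(33/29).
Reduce top mod 29: now compute (4/29).
Pull out 2^2: since 29 ≡ 5 (mod 8), (2/29) = -1, so (2/29)^2 = +1.
Reached (1/29) = 1. Collecting the sign flips along the way, the symbol is +1.

1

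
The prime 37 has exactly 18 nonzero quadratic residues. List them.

Square k = 1,…,18 (k and 37−k give the same square):
1²=1, 2²=4, 3²=9, 4²=16, 5²=25, 6²=36, 7²≡12, 8²≡27, 9²≡7, 10²≡26, 11²≡10, 12²≡33, 13²≡21, 14²≡11, 15²≡3, 16²≡34, 17²≡30, 18²≡28 (mod 37).
So the quadratic residues mod 37 are {1, 3, 4, 7, 9, 10, 11, 12, 16, 21, 25, 26, 27, 28, 30, 33, 34, 36}.

1 3 4 7 9 10 11 12 16 21 25 26 27 28 30 33 34 36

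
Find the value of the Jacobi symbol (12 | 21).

0

Pull out 2^2: since 21 ≡ 5 (mod 8), (2/21) = -1, so (2/21)^2 = +1.
Reciprocity: 3 ≡ 3 and 21 ≡ 1 (mod 4), so (3/21) = +(21/3).
Reduce top mod 3: now compute (0/3).
Top reduces to 0: gcd > 1, so the symbol is 0.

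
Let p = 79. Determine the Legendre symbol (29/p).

-1

Reciprocity: 29 ≡ 1 and 79 ≡ 3 (mod 4), so (29/79) = +(79/29).
Reduce top mod 29: now compute (21/29).
Reciprocity: 21 ≡ 1 and 29 ≡ 1 (mod 4), so (21/29) = +(29/21).
Reduce top mod 21: now compute (8/21).
Pull out 2^3: since 21 ≡ 5 (mod 8), (2/21) = -1, so (2/21)^3 = -1.
Reached (1/21) = 1. Collecting the sign flips along the way, the symbol is -1.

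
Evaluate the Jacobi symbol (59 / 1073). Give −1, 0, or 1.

-1

Reciprocity: 59 ≡ 3 and 1073 ≡ 1 (mod 4), so (59/1073) = +(1073/59).
Reduce top mod 59: now compute (11/59).
Reciprocity: 11 ≡ 3 and 59 ≡ 3 (mod 4), so (11/59) = −(59/11).
Reduce top mod 11: now compute (4/11).
Pull out 2^2: since 11 ≡ 3 (mod 8), (2/11) = -1, so (2/11)^2 = +1.
Reached (1/11) = 1. Collecting the sign flips along the way, the symbol is -1.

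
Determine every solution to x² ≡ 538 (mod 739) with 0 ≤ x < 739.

Since 739 ≡ 3 (mod 4), a square root of 538 is 538^((739+1)/4) = 538^185 mod 739.
Repeated squaring: 538^2≡495, 538^4≡416, 538^8≡130, 538^16≡642, 538^32≡541, 538^64≡37, 538^128≡630 (mod 739).
538^185 = 538^(128+32+16+8+1) ≡ 227 (mod 739).
Check: 227² = 51529 ≡ 538 (mod 739). The two roots are 227 and 512.

227, 512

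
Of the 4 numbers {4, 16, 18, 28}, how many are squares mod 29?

3

(4/29) = +1 → QR.
(16/29) = +1 → QR.
(18/29) = -1 → non-residue.
(28/29) = +1 → QR.
Total quadratic residues among the 4: 3.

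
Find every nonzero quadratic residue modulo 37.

1,3,4,7,9,10,11,12,16,21,25,26,27,28,30,33,34,36

Square k = 1,…,18 (k and 37−k give the same square):
1²=1, 2²=4, 3²=9, 4²=16, 5²=25, 6²=36, 7²≡12, 8²≡27, 9²≡7, 10²≡26, 11²≡10, 12²≡33, 13²≡21, 14²≡11, 15²≡3, 16²≡34, 17²≡30, 18²≡28 (mod 37).
So the quadratic residues mod 37 are {1, 3, 4, 7, 9, 10, 11, 12, 16, 21, 25, 26, 27, 28, 30, 33, 34, 36}.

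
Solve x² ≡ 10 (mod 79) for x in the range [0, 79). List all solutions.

Since 79 ≡ 3 (mod 4), a square root of 10 is 10^((79+1)/4) = 10^20 mod 79.
Repeated squaring: 10^2≡21, 10^4≡46, 10^8≡62, 10^16≡52 (mod 79).
10^20 = 10^(16+4) ≡ 22 (mod 79).
Check: 22² = 484 ≡ 10 (mod 79). The two roots are 22 and 57.

22, 57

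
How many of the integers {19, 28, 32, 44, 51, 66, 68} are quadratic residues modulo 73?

2

(19/73) = +1 → QR.
(28/73) = -1 → non-residue.
(32/73) = +1 → QR.
(44/73) = -1 → non-residue.
(51/73) = -1 → non-residue.
(66/73) = -1 → non-residue.
(68/73) = -1 → non-residue.
Total quadratic residues among the 7: 2.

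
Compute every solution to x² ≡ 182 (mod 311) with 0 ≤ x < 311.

Since 311 ≡ 3 (mod 4), a square root of 182 is 182^((311+1)/4) = 182^78 mod 311.
Repeated squaring: 182^2≡158, 182^4≡84, 182^8≡214, 182^16≡79, 182^32≡21, 182^64≡130 (mod 311).
182^78 = 182^(64+8+4+2) ≡ 65 (mod 311).
Check: 65² = 4225 ≡ 182 (mod 311). The two roots are 65 and 246.

65, 246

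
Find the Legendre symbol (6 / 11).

-1

Pull out 2: since 11 ≡ 3 (mod 8), (2/11) = -1.
Reciprocity: 3 ≡ 3 and 11 ≡ 3 (mod 4), so (3/11) = −(11/3).
Reduce top mod 3: now compute (2/3).
Pull out 2: since 3 ≡ 3 (mod 8), (2/3) = -1.
Reached (1/3) = 1. Collecting the sign flips along the way, the symbol is -1.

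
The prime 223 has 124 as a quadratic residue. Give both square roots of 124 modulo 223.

74, 149

Since 223 ≡ 3 (mod 4), a square root of 124 is 124^((223+1)/4) = 124^56 mod 223.
Repeated squaring: 124^2≡212, 124^4≡121, 124^8≡146, 124^16≡131, 124^32≡213 (mod 223).
124^56 = 124^(32+16+8) ≡ 74 (mod 223).
Check: 74² = 5476 ≡ 124 (mod 223). The two roots are 74 and 149.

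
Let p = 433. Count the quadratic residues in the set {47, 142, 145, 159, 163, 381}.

(47/433) = -1 → non-residue.
(142/433) = -1 → non-residue.
(145/433) = +1 → QR.
(159/433) = +1 → QR.
(163/433) = -1 → non-residue.
(381/433) = +1 → QR.
Total quadratic residues among the 6: 3.

3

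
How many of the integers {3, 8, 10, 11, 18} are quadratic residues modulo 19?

(3/19) = -1 → non-residue.
(8/19) = -1 → non-residue.
(10/19) = -1 → non-residue.
(11/19) = +1 → QR.
(18/19) = -1 → non-residue.
Total quadratic residues among the 5: 1.

1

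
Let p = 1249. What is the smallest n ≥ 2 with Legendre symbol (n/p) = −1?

7

(2/1249) = +1, so 2 is a residue.
(3/1249) = +1, so 3 is a residue.
(4/1249) = +1, so 4 is a residue.
(5/1249) = +1, so 5 is a residue.
(6/1249) = +1, so 6 is a residue.
(7/1249) = −1, so 7 is the smallest positive non-residue mod 1249.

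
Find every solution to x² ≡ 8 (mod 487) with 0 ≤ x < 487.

Since 487 ≡ 3 (mod 4), a square root of 8 is 8^((487+1)/4) = 8^122 mod 487.
Repeated squaring: 8^2≡64, 8^4≡200, 8^8≡66, 8^16≡460, 8^32≡242, 8^64≡124 (mod 487).
8^122 = 8^(64+32+16+8+2) ≡ 182 (mod 487).
Check: 182² = 33124 ≡ 8 (mod 487). The two roots are 182 and 305.

182, 305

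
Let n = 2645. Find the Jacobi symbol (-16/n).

1

First reduce: -16 ≡ 2629 (mod 2645).
Reciprocity: 2629 ≡ 1 and 2645 ≡ 1 (mod 4), so (2629/2645) = +(2645/2629).
Reduce top mod 2629: now compute (16/2629).
Pull out 2^4: since 2629 ≡ 5 (mod 8), (2/2629) = -1, so (2/2629)^4 = +1.
Reached (1/2629) = 1. Collecting the sign flips along the way, the symbol is +1.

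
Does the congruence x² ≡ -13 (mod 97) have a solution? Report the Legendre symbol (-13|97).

-1

First reduce: -13 ≡ 84 (mod 97).
Pull out 2^2: since 97 ≡ 1 (mod 8), (2/97) = +1, so (2/97)^2 = +1.
Reciprocity: 21 ≡ 1 and 97 ≡ 1 (mod 4), so (21/97) = +(97/21).
Reduce top mod 21: now compute (13/21).
Reciprocity: 13 ≡ 1 and 21 ≡ 1 (mod 4), so (13/21) = +(21/13).
Reduce top mod 13: now compute (8/13).
Pull out 2^3: since 13 ≡ 5 (mod 8), (2/13) = -1, so (2/13)^3 = -1.
Reached (1/13) = 1. Collecting the sign flips along the way, the symbol is -1.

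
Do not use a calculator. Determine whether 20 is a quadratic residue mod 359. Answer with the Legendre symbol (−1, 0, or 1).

Pull out 2^2: since 359 ≡ 7 (mod 8), (2/359) = +1, so (2/359)^2 = +1.
Reciprocity: 5 ≡ 1 and 359 ≡ 3 (mod 4), so (5/359) = +(359/5).
Reduce top mod 5: now compute (4/5).
Pull out 2^2: since 5 ≡ 5 (mod 8), (2/5) = -1, so (2/5)^2 = +1.
Reached (1/5) = 1. Collecting the sign flips along the way, the symbol is +1.

1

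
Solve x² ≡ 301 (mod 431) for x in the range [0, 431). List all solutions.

45, 386

Since 431 ≡ 3 (mod 4), a square root of 301 is 301^((431+1)/4) = 301^108 mod 431.
Repeated squaring: 301^2≡91, 301^4≡92, 301^8≡275, 301^16≡200, 301^32≡348, 301^64≡424 (mod 431).
301^108 = 301^(64+32+8+4) ≡ 45 (mod 431).
Check: 45² = 2025 ≡ 301 (mod 431). The two roots are 45 and 386.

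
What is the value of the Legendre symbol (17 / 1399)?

Reciprocity: 17 ≡ 1 and 1399 ≡ 3 (mod 4), so (17/1399) = +(1399/17).
Reduce top mod 17: now compute (5/17).
Reciprocity: 5 ≡ 1 and 17 ≡ 1 (mod 4), so (5/17) = +(17/5).
Reduce top mod 5: now compute (2/5).
Pull out 2: since 5 ≡ 5 (mod 8), (2/5) = -1.
Reached (1/5) = 1. Collecting the sign flips along the way, the symbol is -1.

-1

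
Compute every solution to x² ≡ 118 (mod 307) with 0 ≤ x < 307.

90, 217

Since 307 ≡ 3 (mod 4), a square root of 118 is 118^((307+1)/4) = 118^77 mod 307.
Repeated squaring: 118^2≡109, 118^4≡215, 118^8≡175, 118^16≡232, 118^32≡99, 118^64≡284 (mod 307).
118^77 = 118^(64+8+4+1) ≡ 90 (mod 307).
Check: 90² = 8100 ≡ 118 (mod 307). The two roots are 90 and 217.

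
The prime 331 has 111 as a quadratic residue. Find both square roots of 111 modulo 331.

Since 331 ≡ 3 (mod 4), a square root of 111 is 111^((331+1)/4) = 111^83 mod 331.
Repeated squaring: 111^2≡74, 111^4≡180, 111^8≡293, 111^16≡120, 111^32≡167, 111^64≡85 (mod 331).
111^83 = 111^(64+16+2+1) ≡ 80 (mod 331).
Check: 80² = 6400 ≡ 111 (mod 331). The two roots are 80 and 251.

80, 251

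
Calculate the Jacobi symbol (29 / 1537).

Reciprocity: 29 ≡ 1 and 1537 ≡ 1 (mod 4), so (29/1537) = +(1537/29).
Reduce top mod 29: now compute (0/29).
Top reduces to 0: gcd > 1, so the symbol is 0.

0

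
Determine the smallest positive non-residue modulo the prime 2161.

7

(2/2161) = +1, so 2 is a residue.
(3/2161) = +1, so 3 is a residue.
(4/2161) = +1, so 4 is a residue.
(5/2161) = +1, so 5 is a residue.
(6/2161) = +1, so 6 is a residue.
(7/2161) = −1, so 7 is the smallest positive non-residue mod 2161.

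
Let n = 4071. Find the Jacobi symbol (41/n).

-1

Reciprocity: 41 ≡ 1 and 4071 ≡ 3 (mod 4), so (41/4071) = +(4071/41).
Reduce top mod 41: now compute (12/41).
Pull out 2^2: since 41 ≡ 1 (mod 8), (2/41) = +1, so (2/41)^2 = +1.
Reciprocity: 3 ≡ 3 and 41 ≡ 1 (mod 4), so (3/41) = +(41/3).
Reduce top mod 3: now compute (2/3).
Pull out 2: since 3 ≡ 3 (mod 8), (2/3) = -1.
Reached (1/3) = 1. Collecting the sign flips along the way, the symbol is -1.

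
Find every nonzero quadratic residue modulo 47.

Square k = 1,…,23 (k and 47−k give the same square):
1²=1, 2²=4, 3²=9, 4²=16, 5²=25, 6²=36, 7²≡2, 8²≡17, 9²≡34, 10²≡6, 11²≡27, 12²≡3, 13²≡28, 14²≡8, 15²≡37, 16²≡21, 17²≡7, 18²≡42, 19²≡32, 20²≡24, 21²≡18, 22²≡14, 23²≡12 (mod 47).
So the quadratic residues mod 47 are {1, 2, 3, 4, 6, 7, 8, 9, 12, 14, 16, 17, 18, 21, 24, 25, 27, 28, 32, 34, 36, 37, 42}.

1, 2, 3, 4, 6, 7, 8, 9, 12, 14, 16, 17, 18, 21, 24, 25, 27, 28, 32, 34, 36, 37, 42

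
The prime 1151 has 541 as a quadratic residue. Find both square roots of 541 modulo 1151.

328, 823

Since 1151 ≡ 3 (mod 4), a square root of 541 is 541^((1151+1)/4) = 541^288 mod 1151.
Repeated squaring: 541^2≡327, 541^4≡1037, 541^8≡335, 541^16≡578, 541^32≡294, 541^64≡111, 541^128≡811, 541^256≡500 (mod 1151).
541^288 = 541^(256+32) ≡ 823 (mod 1151).
Check: 823² = 677329 ≡ 541 (mod 1151). The two roots are 328 and 823.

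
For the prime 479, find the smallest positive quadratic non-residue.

(2/479) = +1, so 2 is a residue.
(3/479) = +1, so 3 is a residue.
(4/479) = +1, so 4 is a residue.
(5/479) = +1, so 5 is a residue.
(6/479) = +1, so 6 is a residue.
(7/479) = +1, so 7 is a residue.
(8/479) = +1, so 8 is a residue.
(9/479) = +1, so 9 is a residue.
(10/479) = +1, so 10 is a residue.
(11/479) = +1, so 11 is a residue.
(12/479) = +1, so 12 is a residue.
(13/479) = −1, so 13 is the smallest positive non-residue mod 479.

13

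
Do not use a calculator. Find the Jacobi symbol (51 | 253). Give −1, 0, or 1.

Reciprocity: 51 ≡ 3 and 253 ≡ 1 (mod 4), so (51/253) = +(253/51).
Reduce top mod 51: now compute (49/51).
Reciprocity: 49 ≡ 1 and 51 ≡ 3 (mod 4), so (49/51) = +(51/49).
Reduce top mod 49: now compute (2/49).
Pull out 2: since 49 ≡ 1 (mod 8), (2/49) = +1.
Reached (1/49) = 1. Collecting the sign flips along the way, the symbol is +1.

1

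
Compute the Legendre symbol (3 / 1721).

-1

Reciprocity: 3 ≡ 3 and 1721 ≡ 1 (mod 4), so (3/1721) = +(1721/3).
Reduce top mod 3: now compute (2/3).
Pull out 2: since 3 ≡ 3 (mod 8), (2/3) = -1.
Reached (1/3) = 1. Collecting the sign flips along the way, the symbol is -1.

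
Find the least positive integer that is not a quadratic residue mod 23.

(2/23) = +1, so 2 is a residue.
(3/23) = +1, so 3 is a residue.
(4/23) = +1, so 4 is a residue.
(5/23) = −1, so 5 is the smallest positive non-residue mod 23.

5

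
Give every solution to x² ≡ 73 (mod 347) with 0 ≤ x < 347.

75, 272

Since 347 ≡ 3 (mod 4), a square root of 73 is 73^((347+1)/4) = 73^87 mod 347.
Repeated squaring: 73^2≡124, 73^4≡108, 73^8≡213, 73^16≡259, 73^32≡110, 73^64≡302 (mod 347).
73^87 = 73^(64+16+4+2+1) ≡ 75 (mod 347).
Check: 75² = 5625 ≡ 73 (mod 347). The two roots are 75 and 272.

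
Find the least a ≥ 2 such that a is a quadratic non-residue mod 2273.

(2/2273) = +1, so 2 is a residue.
(3/2273) = −1, so 3 is the smallest positive non-residue mod 2273.

3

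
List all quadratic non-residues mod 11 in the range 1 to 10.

Square k = 1,…,5 (k and 11−k give the same square):
1²=1, 2²=4, 3²=9, 4²≡5, 5²≡3 (mod 11).
The residues are {1, 3, 4, 5, 9}; the non-residues are the remaining 5 nonzero classes.

2, 6, 7, 8, 10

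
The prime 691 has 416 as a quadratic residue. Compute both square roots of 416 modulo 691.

236, 455

Since 691 ≡ 3 (mod 4), a square root of 416 is 416^((691+1)/4) = 416^173 mod 691.
Repeated squaring: 416^2≡306, 416^4≡351, 416^8≡203, 416^16≡440, 416^32≡120, 416^64≡580, 416^128≡574 (mod 691).
416^173 = 416^(128+32+8+4+1) ≡ 236 (mod 691).
Check: 236² = 55696 ≡ 416 (mod 691). The two roots are 236 and 455.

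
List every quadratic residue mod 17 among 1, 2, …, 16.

1,2,4,8,9,13,15,16

Square k = 1,…,8 (k and 17−k give the same square):
1²=1, 2²=4, 3²=9, 4²=16, 5²≡8, 6²≡2, 7²≡15, 8²≡13 (mod 17).
So the quadratic residues mod 17 are {1, 2, 4, 8, 9, 13, 15, 16}.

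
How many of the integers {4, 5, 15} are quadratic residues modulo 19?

(4/19) = +1 → QR.
(5/19) = +1 → QR.
(15/19) = -1 → non-residue.
Total quadratic residues among the 3: 2.

2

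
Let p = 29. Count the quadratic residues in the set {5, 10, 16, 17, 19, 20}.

(5/29) = +1 → QR.
(10/29) = -1 → non-residue.
(16/29) = +1 → QR.
(17/29) = -1 → non-residue.
(19/29) = -1 → non-residue.
(20/29) = +1 → QR.
Total quadratic residues among the 6: 3.

3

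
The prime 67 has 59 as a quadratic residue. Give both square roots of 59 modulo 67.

Since 67 ≡ 3 (mod 4), a square root of 59 is 59^((67+1)/4) = 59^17 mod 67.
Repeated squaring: 59^2≡64, 59^4≡9, 59^8≡14, 59^16≡62 (mod 67).
59^17 = 59^(16+1) ≡ 40 (mod 67).
Check: 40² = 1600 ≡ 59 (mod 67). The two roots are 27 and 40.

27, 40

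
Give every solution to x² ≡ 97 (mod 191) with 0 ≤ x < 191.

80, 111

Since 191 ≡ 3 (mod 4), a square root of 97 is 97^((191+1)/4) = 97^48 mod 191.
Repeated squaring: 97^2≡50, 97^4≡17, 97^8≡98, 97^16≡54, 97^32≡51 (mod 191).
97^48 = 97^(32+16) ≡ 80 (mod 191).
Check: 80² = 6400 ≡ 97 (mod 191). The two roots are 80 and 111.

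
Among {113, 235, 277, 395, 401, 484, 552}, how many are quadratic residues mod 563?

5

(113/563) = +1 → QR.
(235/563) = -1 → non-residue.
(277/563) = +1 → QR.
(395/563) = +1 → QR.
(401/563) = +1 → QR.
(484/563) = +1 → QR.
(552/563) = -1 → non-residue.
Total quadratic residues among the 7: 5.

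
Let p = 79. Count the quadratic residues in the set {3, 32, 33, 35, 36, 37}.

2

(3/79) = -1 → non-residue.
(32/79) = +1 → QR.
(33/79) = -1 → non-residue.
(35/79) = -1 → non-residue.
(36/79) = +1 → QR.
(37/79) = -1 → non-residue.
Total quadratic residues among the 6: 2.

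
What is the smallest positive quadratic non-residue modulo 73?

(2/73) = +1, so 2 is a residue.
(3/73) = +1, so 3 is a residue.
(4/73) = +1, so 4 is a residue.
(5/73) = −1, so 5 is the smallest positive non-residue mod 73.

5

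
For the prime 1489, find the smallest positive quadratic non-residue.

7

(2/1489) = +1, so 2 is a residue.
(3/1489) = +1, so 3 is a residue.
(4/1489) = +1, so 4 is a residue.
(5/1489) = +1, so 5 is a residue.
(6/1489) = +1, so 6 is a residue.
(7/1489) = −1, so 7 is the smallest positive non-residue mod 1489.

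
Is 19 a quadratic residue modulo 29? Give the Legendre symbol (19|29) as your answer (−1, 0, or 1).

Euler's criterion: (19/29) ≡ 19^14 (mod 29).
19^2 ≡ 13 (mod 29)
19^4 ≡ 24 (mod 29)
19^8 ≡ 25 (mod 29)
19^14 = 19^(8+4+2) ≡ 28 (mod 29).
Result is 28 ≡ −1, so (19/29) = −1.

-1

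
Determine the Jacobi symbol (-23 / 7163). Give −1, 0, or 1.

-1

First reduce: -23 ≡ 7140 (mod 7163).
Pull out 2^2: since 7163 ≡ 3 (mod 8), (2/7163) = -1, so (2/7163)^2 = +1.
Reciprocity: 1785 ≡ 1 and 7163 ≡ 3 (mod 4), so (1785/7163) = +(7163/1785).
Reduce top mod 1785: now compute (23/1785).
Reciprocity: 23 ≡ 3 and 1785 ≡ 1 (mod 4), so (23/1785) = +(1785/23).
Reduce top mod 23: now compute (14/23).
Pull out 2: since 23 ≡ 7 (mod 8), (2/23) = +1.
Reciprocity: 7 ≡ 3 and 23 ≡ 3 (mod 4), so (7/23) = −(23/7).
Reduce top mod 7: now compute (2/7).
Pull out 2: since 7 ≡ 7 (mod 8), (2/7) = +1.
Reached (1/7) = 1. Collecting the sign flips along the way, the symbol is -1.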